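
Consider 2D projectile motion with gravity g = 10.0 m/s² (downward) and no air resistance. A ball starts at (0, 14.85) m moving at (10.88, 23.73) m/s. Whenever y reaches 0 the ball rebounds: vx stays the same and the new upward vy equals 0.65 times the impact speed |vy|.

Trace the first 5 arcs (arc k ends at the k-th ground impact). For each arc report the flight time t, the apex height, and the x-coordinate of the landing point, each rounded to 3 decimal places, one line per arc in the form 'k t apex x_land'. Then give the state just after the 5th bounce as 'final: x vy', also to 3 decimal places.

Arc 1: start y=14.850, vy=23.730 → t=5.306, apex=43.006, x_land=57.727, impact vy=-29.328
  bounce: vy ← 0.65·29.328 = 19.063
Arc 2: start y=0.000, vy=19.063 → t=3.813, apex=18.170, x_land=99.208, impact vy=-19.063
  bounce: vy ← 0.65·19.063 = 12.391
Arc 3: start y=0.000, vy=12.391 → t=2.478, apex=7.677, x_land=126.171, impact vy=-12.391
  bounce: vy ← 0.65·12.391 = 8.054
Arc 4: start y=0.000, vy=8.054 → t=1.611, apex=3.243, x_land=143.696, impact vy=-8.054
  bounce: vy ← 0.65·8.054 = 5.235
Arc 5: start y=0.000, vy=5.235 → t=1.047, apex=1.370, x_land=155.088, impact vy=-5.235
  bounce: vy ← 0.65·5.235 = 3.403

1 5.306 43.006 57.727
2 3.813 18.170 99.208
3 2.478 7.677 126.171
4 1.611 3.243 143.696
5 1.047 1.370 155.088
final: 155.088 3.403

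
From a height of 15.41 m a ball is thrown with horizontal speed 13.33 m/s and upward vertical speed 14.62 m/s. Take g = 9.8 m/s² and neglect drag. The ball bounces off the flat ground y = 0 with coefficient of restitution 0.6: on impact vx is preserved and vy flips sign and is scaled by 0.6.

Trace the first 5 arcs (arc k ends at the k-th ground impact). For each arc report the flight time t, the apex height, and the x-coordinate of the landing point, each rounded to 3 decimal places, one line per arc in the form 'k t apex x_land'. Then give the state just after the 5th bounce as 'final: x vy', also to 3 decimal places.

1 3.809 26.315 50.778
2 2.781 9.474 87.847
3 1.669 3.410 110.089
4 1.001 1.228 123.434
5 0.601 0.442 131.441
final: 131.441 1.766

Arc 1: start y=15.410, vy=14.620 → t=3.809, apex=26.315, x_land=50.778, impact vy=-22.711
  bounce: vy ← 0.6·22.711 = 13.626
Arc 2: start y=0.000, vy=13.626 → t=2.781, apex=9.474, x_land=87.847, impact vy=-13.626
  bounce: vy ← 0.6·13.626 = 8.176
Arc 3: start y=0.000, vy=8.176 → t=1.669, apex=3.410, x_land=110.089, impact vy=-8.176
  bounce: vy ← 0.6·8.176 = 4.906
Arc 4: start y=0.000, vy=4.906 → t=1.001, apex=1.228, x_land=123.434, impact vy=-4.906
  bounce: vy ← 0.6·4.906 = 2.943
Arc 5: start y=0.000, vy=2.943 → t=0.601, apex=0.442, x_land=131.441, impact vy=-2.943
  bounce: vy ← 0.6·2.943 = 1.766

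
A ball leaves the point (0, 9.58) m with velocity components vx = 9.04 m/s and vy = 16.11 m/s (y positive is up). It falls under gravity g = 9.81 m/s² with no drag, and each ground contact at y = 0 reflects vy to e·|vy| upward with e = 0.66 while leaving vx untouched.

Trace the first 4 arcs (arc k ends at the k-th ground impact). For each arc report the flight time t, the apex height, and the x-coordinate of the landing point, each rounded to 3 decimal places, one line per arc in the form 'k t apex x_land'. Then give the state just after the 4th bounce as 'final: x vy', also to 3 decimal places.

1 3.799 22.808 34.339
2 2.846 9.935 60.071
3 1.879 4.328 77.053
4 1.240 1.885 88.262
final: 88.262 4.014

Arc 1: start y=9.580, vy=16.110 → t=3.799, apex=22.808, x_land=34.339, impact vy=-21.154
  bounce: vy ← 0.66·21.154 = 13.962
Arc 2: start y=0.000, vy=13.962 → t=2.846, apex=9.935, x_land=60.071, impact vy=-13.962
  bounce: vy ← 0.66·13.962 = 9.215
Arc 3: start y=0.000, vy=9.215 → t=1.879, apex=4.328, x_land=77.053, impact vy=-9.215
  bounce: vy ← 0.66·9.215 = 6.082
Arc 4: start y=0.000, vy=6.082 → t=1.240, apex=1.885, x_land=88.262, impact vy=-6.082
  bounce: vy ← 0.66·6.082 = 4.014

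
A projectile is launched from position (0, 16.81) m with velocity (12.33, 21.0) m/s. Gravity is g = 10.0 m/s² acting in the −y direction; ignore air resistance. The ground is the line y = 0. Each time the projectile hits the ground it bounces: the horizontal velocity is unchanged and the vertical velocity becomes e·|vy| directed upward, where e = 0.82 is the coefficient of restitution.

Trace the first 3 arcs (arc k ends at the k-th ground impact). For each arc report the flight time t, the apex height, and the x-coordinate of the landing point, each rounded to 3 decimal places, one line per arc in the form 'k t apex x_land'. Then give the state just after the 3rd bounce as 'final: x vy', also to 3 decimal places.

1 4.888 38.860 60.267
2 4.572 26.129 116.640
3 3.749 17.569 162.866
final: 162.866 15.371

Arc 1: start y=16.810, vy=21.000 → t=4.888, apex=38.860, x_land=60.267, impact vy=-27.878
  bounce: vy ← 0.82·27.878 = 22.860
Arc 2: start y=0.000, vy=22.860 → t=4.572, apex=26.129, x_land=116.640, impact vy=-22.860
  bounce: vy ← 0.82·22.860 = 18.745
Arc 3: start y=0.000, vy=18.745 → t=3.749, apex=17.569, x_land=162.866, impact vy=-18.745
  bounce: vy ← 0.82·18.745 = 15.371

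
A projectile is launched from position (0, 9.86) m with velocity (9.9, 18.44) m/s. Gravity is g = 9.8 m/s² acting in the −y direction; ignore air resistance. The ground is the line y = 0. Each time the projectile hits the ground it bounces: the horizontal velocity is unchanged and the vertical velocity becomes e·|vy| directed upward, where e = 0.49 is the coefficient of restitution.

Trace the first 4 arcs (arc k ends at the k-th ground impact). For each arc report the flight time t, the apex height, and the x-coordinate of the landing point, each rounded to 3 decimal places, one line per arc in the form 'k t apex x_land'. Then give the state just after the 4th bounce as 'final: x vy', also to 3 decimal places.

Arc 1: start y=9.860, vy=18.440 → t=4.238, apex=27.209, x_land=41.957, impact vy=-23.093
  bounce: vy ← 0.49·23.093 = 11.316
Arc 2: start y=0.000, vy=11.316 → t=2.309, apex=6.533, x_land=64.819, impact vy=-11.316
  bounce: vy ← 0.49·11.316 = 5.545
Arc 3: start y=0.000, vy=5.545 → t=1.132, apex=1.569, x_land=76.021, impact vy=-5.545
  bounce: vy ← 0.49·5.545 = 2.717
Arc 4: start y=0.000, vy=2.717 → t=0.554, apex=0.377, x_land=81.511, impact vy=-2.717
  bounce: vy ← 0.49·2.717 = 1.331

1 4.238 27.209 41.957
2 2.309 6.533 64.819
3 1.132 1.569 76.021
4 0.554 0.377 81.511
final: 81.511 1.331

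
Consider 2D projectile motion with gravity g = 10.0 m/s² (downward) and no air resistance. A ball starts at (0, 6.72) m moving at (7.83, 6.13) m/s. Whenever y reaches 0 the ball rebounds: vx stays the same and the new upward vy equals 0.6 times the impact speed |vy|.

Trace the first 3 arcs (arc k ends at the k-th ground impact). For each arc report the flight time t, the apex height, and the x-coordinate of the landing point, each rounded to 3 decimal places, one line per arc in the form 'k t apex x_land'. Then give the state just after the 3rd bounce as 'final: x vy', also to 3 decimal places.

Arc 1: start y=6.720, vy=6.130 → t=1.924, apex=8.599, x_land=15.068, impact vy=-13.114
  bounce: vy ← 0.6·13.114 = 7.868
Arc 2: start y=0.000, vy=7.868 → t=1.574, apex=3.096, x_land=27.390, impact vy=-7.868
  bounce: vy ← 0.6·7.868 = 4.721
Arc 3: start y=0.000, vy=4.721 → t=0.944, apex=1.114, x_land=34.783, impact vy=-4.721
  bounce: vy ← 0.6·4.721 = 2.833

1 1.924 8.599 15.068
2 1.574 3.096 27.390
3 0.944 1.114 34.783
final: 34.783 2.833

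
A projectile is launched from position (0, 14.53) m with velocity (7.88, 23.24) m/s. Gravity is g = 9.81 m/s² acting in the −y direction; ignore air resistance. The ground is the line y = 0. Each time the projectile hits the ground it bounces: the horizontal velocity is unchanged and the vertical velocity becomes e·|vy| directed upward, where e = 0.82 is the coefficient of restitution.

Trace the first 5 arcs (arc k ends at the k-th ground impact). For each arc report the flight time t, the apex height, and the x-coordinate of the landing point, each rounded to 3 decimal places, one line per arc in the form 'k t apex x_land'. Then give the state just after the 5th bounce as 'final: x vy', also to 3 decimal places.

Arc 1: start y=14.530, vy=23.240 → t=5.297, apex=42.058, x_land=41.742, impact vy=-28.726
  bounce: vy ← 0.82·28.726 = 23.555
Arc 2: start y=0.000, vy=23.555 → t=4.802, apex=28.280, x_land=79.584, impact vy=-23.555
  bounce: vy ← 0.82·23.555 = 19.315
Arc 3: start y=0.000, vy=19.315 → t=3.938, apex=19.015, x_land=110.615, impact vy=-19.315
  bounce: vy ← 0.82·19.315 = 15.839
Arc 4: start y=0.000, vy=15.839 → t=3.229, apex=12.786, x_land=136.060, impact vy=-15.839
  bounce: vy ← 0.82·15.839 = 12.988
Arc 5: start y=0.000, vy=12.988 → t=2.648, apex=8.597, x_land=156.925, impact vy=-12.988
  bounce: vy ← 0.82·12.988 = 10.650

1 5.297 42.058 41.742
2 4.802 28.280 79.584
3 3.938 19.015 110.615
4 3.229 12.786 136.060
5 2.648 8.597 156.925
final: 156.925 10.650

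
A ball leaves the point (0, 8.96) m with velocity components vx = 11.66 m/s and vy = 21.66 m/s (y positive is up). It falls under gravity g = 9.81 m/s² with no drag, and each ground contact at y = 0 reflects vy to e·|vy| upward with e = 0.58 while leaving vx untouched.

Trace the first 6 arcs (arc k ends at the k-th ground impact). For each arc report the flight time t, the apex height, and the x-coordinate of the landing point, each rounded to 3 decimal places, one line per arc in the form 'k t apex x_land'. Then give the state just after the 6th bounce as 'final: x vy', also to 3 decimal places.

1 4.797 32.872 55.930
2 3.003 11.058 90.945
3 1.742 3.720 111.253
4 1.010 1.251 123.032
5 0.586 0.421 129.864
6 0.340 0.142 133.826
final: 133.826 0.967

Arc 1: start y=8.960, vy=21.660 → t=4.797, apex=32.872, x_land=55.930, impact vy=-25.396
  bounce: vy ← 0.58·25.396 = 14.730
Arc 2: start y=0.000, vy=14.730 → t=3.003, apex=11.058, x_land=90.945, impact vy=-14.730
  bounce: vy ← 0.58·14.730 = 8.543
Arc 3: start y=0.000, vy=8.543 → t=1.742, apex=3.720, x_land=111.253, impact vy=-8.543
  bounce: vy ← 0.58·8.543 = 4.955
Arc 4: start y=0.000, vy=4.955 → t=1.010, apex=1.251, x_land=123.032, impact vy=-4.955
  bounce: vy ← 0.58·4.955 = 2.874
Arc 5: start y=0.000, vy=2.874 → t=0.586, apex=0.421, x_land=129.864, impact vy=-2.874
  bounce: vy ← 0.58·2.874 = 1.667
Arc 6: start y=0.000, vy=1.667 → t=0.340, apex=0.142, x_land=133.826, impact vy=-1.667
  bounce: vy ← 0.58·1.667 = 0.967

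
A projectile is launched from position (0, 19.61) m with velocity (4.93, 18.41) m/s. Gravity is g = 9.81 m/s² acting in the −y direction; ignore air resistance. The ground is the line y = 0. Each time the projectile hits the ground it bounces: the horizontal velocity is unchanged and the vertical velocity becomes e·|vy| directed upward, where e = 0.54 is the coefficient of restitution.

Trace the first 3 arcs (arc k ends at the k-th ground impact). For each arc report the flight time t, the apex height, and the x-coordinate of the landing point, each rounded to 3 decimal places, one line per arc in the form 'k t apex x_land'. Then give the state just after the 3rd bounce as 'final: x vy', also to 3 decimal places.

Arc 1: start y=19.610, vy=18.410 → t=4.619, apex=36.885, x_land=22.771, impact vy=-26.901
  bounce: vy ← 0.54·26.901 = 14.527
Arc 2: start y=0.000, vy=14.527 → t=2.962, apex=10.756, x_land=37.372, impact vy=-14.527
  bounce: vy ← 0.54·14.527 = 7.844
Arc 3: start y=0.000, vy=7.844 → t=1.599, apex=3.136, x_land=45.256, impact vy=-7.844
  bounce: vy ← 0.54·7.844 = 4.236

1 4.619 36.885 22.771
2 2.962 10.756 37.372
3 1.599 3.136 45.256
final: 45.256 4.236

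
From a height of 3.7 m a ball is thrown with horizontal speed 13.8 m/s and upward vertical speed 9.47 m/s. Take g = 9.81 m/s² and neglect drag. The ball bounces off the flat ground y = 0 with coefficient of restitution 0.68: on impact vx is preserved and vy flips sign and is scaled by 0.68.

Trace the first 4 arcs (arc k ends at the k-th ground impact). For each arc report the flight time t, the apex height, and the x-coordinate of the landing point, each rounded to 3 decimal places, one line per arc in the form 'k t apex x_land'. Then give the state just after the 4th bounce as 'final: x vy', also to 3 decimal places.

Arc 1: start y=3.700, vy=9.470 → t=2.264, apex=8.271, x_land=31.242, impact vy=-12.739
  bounce: vy ← 0.68·12.739 = 8.662
Arc 2: start y=0.000, vy=8.662 → t=1.766, apex=3.824, x_land=55.613, impact vy=-8.662
  bounce: vy ← 0.68·8.662 = 5.890
Arc 3: start y=0.000, vy=5.890 → t=1.201, apex=1.768, x_land=72.185, impact vy=-5.890
  bounce: vy ← 0.68·5.890 = 4.005
Arc 4: start y=0.000, vy=4.005 → t=0.817, apex=0.818, x_land=83.454, impact vy=-4.005
  bounce: vy ← 0.68·4.005 = 2.724

1 2.264 8.271 31.242
2 1.766 3.824 55.613
3 1.201 1.768 72.185
4 0.817 0.818 83.454
final: 83.454 2.724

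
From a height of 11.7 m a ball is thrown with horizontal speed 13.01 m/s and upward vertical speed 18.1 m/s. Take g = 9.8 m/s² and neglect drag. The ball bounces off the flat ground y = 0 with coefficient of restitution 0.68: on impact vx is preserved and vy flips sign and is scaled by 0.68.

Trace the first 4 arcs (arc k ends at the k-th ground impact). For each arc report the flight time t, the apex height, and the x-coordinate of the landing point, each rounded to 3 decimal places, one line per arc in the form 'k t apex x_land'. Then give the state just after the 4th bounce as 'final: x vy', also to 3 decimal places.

Arc 1: start y=11.700, vy=18.100 → t=4.255, apex=28.415, x_land=55.358, impact vy=-23.599
  bounce: vy ← 0.68·23.599 = 16.048
Arc 2: start y=0.000, vy=16.048 → t=3.275, apex=13.139, x_land=97.966, impact vy=-16.048
  bounce: vy ← 0.68·16.048 = 10.912
Arc 3: start y=0.000, vy=10.912 → t=2.227, apex=6.075, x_land=126.939, impact vy=-10.912
  bounce: vy ← 0.68·10.912 = 7.420
Arc 4: start y=0.000, vy=7.420 → t=1.514, apex=2.809, x_land=146.641, impact vy=-7.420
  bounce: vy ← 0.68·7.420 = 5.046

1 4.255 28.415 55.358
2 3.275 13.139 97.966
3 2.227 6.075 126.939
4 1.514 2.809 146.641
final: 146.641 5.046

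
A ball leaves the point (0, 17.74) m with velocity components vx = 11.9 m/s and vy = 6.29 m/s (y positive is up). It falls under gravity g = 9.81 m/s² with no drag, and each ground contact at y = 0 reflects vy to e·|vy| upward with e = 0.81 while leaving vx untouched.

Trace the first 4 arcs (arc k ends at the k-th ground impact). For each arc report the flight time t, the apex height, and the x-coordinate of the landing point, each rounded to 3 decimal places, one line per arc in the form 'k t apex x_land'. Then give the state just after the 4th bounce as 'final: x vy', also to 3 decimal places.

1 2.648 19.757 31.513
2 3.251 12.962 70.203
3 2.634 8.505 101.541
4 2.133 5.580 126.926
final: 126.926 8.475

Arc 1: start y=17.740, vy=6.290 → t=2.648, apex=19.757, x_land=31.513, impact vy=-19.688
  bounce: vy ← 0.81·19.688 = 15.947
Arc 2: start y=0.000, vy=15.947 → t=3.251, apex=12.962, x_land=70.203, impact vy=-15.947
  bounce: vy ← 0.81·15.947 = 12.917
Arc 3: start y=0.000, vy=12.917 → t=2.634, apex=8.505, x_land=101.541, impact vy=-12.917
  bounce: vy ← 0.81·12.917 = 10.463
Arc 4: start y=0.000, vy=10.463 → t=2.133, apex=5.580, x_land=126.926, impact vy=-10.463
  bounce: vy ← 0.81·10.463 = 8.475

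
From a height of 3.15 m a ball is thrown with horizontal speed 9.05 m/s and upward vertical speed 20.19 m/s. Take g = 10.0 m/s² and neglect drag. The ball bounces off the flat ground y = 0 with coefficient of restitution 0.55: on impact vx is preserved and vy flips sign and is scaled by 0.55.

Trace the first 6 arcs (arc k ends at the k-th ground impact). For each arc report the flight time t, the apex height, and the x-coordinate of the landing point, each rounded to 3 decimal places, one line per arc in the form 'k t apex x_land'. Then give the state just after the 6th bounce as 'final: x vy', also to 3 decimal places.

Arc 1: start y=3.150, vy=20.190 → t=4.188, apex=23.532, x_land=37.905, impact vy=-21.694
  bounce: vy ← 0.55·21.694 = 11.932
Arc 2: start y=0.000, vy=11.932 → t=2.386, apex=7.118, x_land=59.502, impact vy=-11.932
  bounce: vy ← 0.55·11.932 = 6.562
Arc 3: start y=0.000, vy=6.562 → t=1.312, apex=2.153, x_land=71.380, impact vy=-6.562
  bounce: vy ← 0.55·6.562 = 3.609
Arc 4: start y=0.000, vy=3.609 → t=0.722, apex=0.651, x_land=77.913, impact vy=-3.609
  bounce: vy ← 0.55·3.609 = 1.985
Arc 5: start y=0.000, vy=1.985 → t=0.397, apex=0.197, x_land=81.506, impact vy=-1.985
  bounce: vy ← 0.55·1.985 = 1.092
Arc 6: start y=0.000, vy=1.092 → t=0.218, apex=0.060, x_land=83.482, impact vy=-1.092
  bounce: vy ← 0.55·1.092 = 0.601

1 4.188 23.532 37.905
2 2.386 7.118 59.502
3 1.312 2.153 71.380
4 0.722 0.651 77.913
5 0.397 0.197 81.506
6 0.218 0.060 83.482
final: 83.482 0.601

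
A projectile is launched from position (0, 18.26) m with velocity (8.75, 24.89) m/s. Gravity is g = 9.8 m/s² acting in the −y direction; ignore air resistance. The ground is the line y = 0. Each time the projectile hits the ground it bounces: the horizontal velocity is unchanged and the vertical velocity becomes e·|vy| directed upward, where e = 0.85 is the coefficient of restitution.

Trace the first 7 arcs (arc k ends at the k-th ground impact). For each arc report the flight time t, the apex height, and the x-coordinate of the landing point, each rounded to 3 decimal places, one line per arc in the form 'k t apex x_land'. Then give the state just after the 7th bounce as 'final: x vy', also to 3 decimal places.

1 5.730 49.868 50.137
2 5.423 36.029 97.591
3 4.610 26.031 137.926
4 3.918 18.808 172.211
5 3.331 13.588 201.354
6 2.831 9.818 226.125
7 2.406 7.093 247.180
final: 247.180 10.022

Arc 1: start y=18.260, vy=24.890 → t=5.730, apex=49.868, x_land=50.137, impact vy=-31.264
  bounce: vy ← 0.85·31.264 = 26.574
Arc 2: start y=0.000, vy=26.574 → t=5.423, apex=36.029, x_land=97.591, impact vy=-26.574
  bounce: vy ← 0.85·26.574 = 22.588
Arc 3: start y=0.000, vy=22.588 → t=4.610, apex=26.031, x_land=137.926, impact vy=-22.588
  bounce: vy ← 0.85·22.588 = 19.200
Arc 4: start y=0.000, vy=19.200 → t=3.918, apex=18.808, x_land=172.211, impact vy=-19.200
  bounce: vy ← 0.85·19.200 = 16.320
Arc 5: start y=0.000, vy=16.320 → t=3.331, apex=13.588, x_land=201.354, impact vy=-16.320
  bounce: vy ← 0.85·16.320 = 13.872
Arc 6: start y=0.000, vy=13.872 → t=2.831, apex=9.818, x_land=226.125, impact vy=-13.872
  bounce: vy ← 0.85·13.872 = 11.791
Arc 7: start y=0.000, vy=11.791 → t=2.406, apex=7.093, x_land=247.180, impact vy=-11.791
  bounce: vy ← 0.85·11.791 = 10.022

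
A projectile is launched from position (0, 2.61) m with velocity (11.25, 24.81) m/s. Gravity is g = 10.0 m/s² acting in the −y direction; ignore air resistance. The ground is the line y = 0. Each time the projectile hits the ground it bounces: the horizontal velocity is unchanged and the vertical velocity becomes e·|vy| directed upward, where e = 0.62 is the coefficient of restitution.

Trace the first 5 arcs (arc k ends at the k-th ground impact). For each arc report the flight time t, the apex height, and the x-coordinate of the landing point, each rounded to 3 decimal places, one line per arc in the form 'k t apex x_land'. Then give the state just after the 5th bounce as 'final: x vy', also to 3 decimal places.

Arc 1: start y=2.610, vy=24.810 → t=5.065, apex=33.387, x_land=56.982, impact vy=-25.841
  bounce: vy ← 0.62·25.841 = 16.021
Arc 2: start y=0.000, vy=16.021 → t=3.204, apex=12.834, x_land=93.030, impact vy=-16.021
  bounce: vy ← 0.62·16.021 = 9.933
Arc 3: start y=0.000, vy=9.933 → t=1.987, apex=4.933, x_land=115.379, impact vy=-9.933
  bounce: vy ← 0.62·9.933 = 6.159
Arc 4: start y=0.000, vy=6.159 → t=1.232, apex=1.896, x_land=129.236, impact vy=-6.159
  bounce: vy ← 0.62·6.159 = 3.818
Arc 5: start y=0.000, vy=3.818 → t=0.764, apex=0.729, x_land=137.827, impact vy=-3.818
  bounce: vy ← 0.62·3.818 = 2.367

1 5.065 33.387 56.982
2 3.204 12.834 93.030
3 1.987 4.933 115.379
4 1.232 1.896 129.236
5 0.764 0.729 137.827
final: 137.827 2.367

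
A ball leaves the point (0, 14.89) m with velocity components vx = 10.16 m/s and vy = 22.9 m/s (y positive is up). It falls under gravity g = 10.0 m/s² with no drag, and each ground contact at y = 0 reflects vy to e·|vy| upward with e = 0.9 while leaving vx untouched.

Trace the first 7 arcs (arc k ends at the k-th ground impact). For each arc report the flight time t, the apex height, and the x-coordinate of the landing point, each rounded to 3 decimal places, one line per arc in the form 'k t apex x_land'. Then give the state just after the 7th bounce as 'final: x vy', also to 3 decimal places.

1 5.157 41.111 52.399
2 5.161 33.300 104.839
3 4.645 26.973 152.034
4 4.181 21.848 194.510
5 3.763 17.697 232.738
6 3.386 14.334 267.144
7 3.048 11.611 298.109
final: 298.109 13.715

Arc 1: start y=14.890, vy=22.900 → t=5.157, apex=41.111, x_land=52.399, impact vy=-28.674
  bounce: vy ← 0.9·28.674 = 25.807
Arc 2: start y=0.000, vy=25.807 → t=5.161, apex=33.300, x_land=104.839, impact vy=-25.807
  bounce: vy ← 0.9·25.807 = 23.226
Arc 3: start y=0.000, vy=23.226 → t=4.645, apex=26.973, x_land=152.034, impact vy=-23.226
  bounce: vy ← 0.9·23.226 = 20.903
Arc 4: start y=0.000, vy=20.903 → t=4.181, apex=21.848, x_land=194.510, impact vy=-20.903
  bounce: vy ← 0.9·20.903 = 18.813
Arc 5: start y=0.000, vy=18.813 → t=3.763, apex=17.697, x_land=232.738, impact vy=-18.813
  bounce: vy ← 0.9·18.813 = 16.932
Arc 6: start y=0.000, vy=16.932 → t=3.386, apex=14.334, x_land=267.144, impact vy=-16.932
  bounce: vy ← 0.9·16.932 = 15.239
Arc 7: start y=0.000, vy=15.239 → t=3.048, apex=11.611, x_land=298.109, impact vy=-15.239
  bounce: vy ← 0.9·15.239 = 13.715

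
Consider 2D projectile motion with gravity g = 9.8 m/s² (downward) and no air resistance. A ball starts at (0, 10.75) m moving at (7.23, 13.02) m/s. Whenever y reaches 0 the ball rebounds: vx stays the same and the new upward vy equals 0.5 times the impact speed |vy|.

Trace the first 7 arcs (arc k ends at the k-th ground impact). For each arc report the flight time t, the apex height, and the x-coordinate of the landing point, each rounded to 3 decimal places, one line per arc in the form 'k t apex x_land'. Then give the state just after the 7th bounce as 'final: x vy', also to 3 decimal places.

Arc 1: start y=10.750, vy=13.020 → t=3.318, apex=19.399, x_land=23.991, impact vy=-19.499
  bounce: vy ← 0.5·19.499 = 9.750
Arc 2: start y=0.000, vy=9.750 → t=1.990, apex=4.850, x_land=38.377, impact vy=-9.750
  bounce: vy ← 0.5·9.750 = 4.875
Arc 3: start y=0.000, vy=4.875 → t=0.995, apex=1.212, x_land=45.570, impact vy=-4.875
  bounce: vy ← 0.5·4.875 = 2.437
Arc 4: start y=0.000, vy=2.437 → t=0.497, apex=0.303, x_land=49.166, impact vy=-2.437
  bounce: vy ← 0.5·2.437 = 1.219
Arc 5: start y=0.000, vy=1.219 → t=0.249, apex=0.076, x_land=50.964, impact vy=-1.219
  bounce: vy ← 0.5·1.219 = 0.609
Arc 6: start y=0.000, vy=0.609 → t=0.124, apex=0.019, x_land=51.863, impact vy=-0.609
  bounce: vy ← 0.5·0.609 = 0.305
Arc 7: start y=0.000, vy=0.305 → t=0.062, apex=0.005, x_land=52.313, impact vy=-0.305
  bounce: vy ← 0.5·0.305 = 0.152

1 3.318 19.399 23.991
2 1.990 4.850 38.377
3 0.995 1.212 45.570
4 0.497 0.303 49.166
5 0.249 0.076 50.964
6 0.124 0.019 51.863
7 0.062 0.005 52.313
final: 52.313 0.152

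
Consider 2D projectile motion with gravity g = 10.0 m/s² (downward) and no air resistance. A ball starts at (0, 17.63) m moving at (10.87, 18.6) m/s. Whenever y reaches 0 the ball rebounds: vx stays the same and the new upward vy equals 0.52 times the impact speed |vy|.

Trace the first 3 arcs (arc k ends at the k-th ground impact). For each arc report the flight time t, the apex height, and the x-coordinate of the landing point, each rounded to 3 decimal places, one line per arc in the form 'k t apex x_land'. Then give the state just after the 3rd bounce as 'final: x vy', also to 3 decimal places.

Arc 1: start y=17.630, vy=18.600 → t=4.503, apex=34.928, x_land=48.948, impact vy=-26.430
  bounce: vy ← 0.52·26.430 = 13.744
Arc 2: start y=0.000, vy=13.744 → t=2.749, apex=9.445, x_land=78.827, impact vy=-13.744
  bounce: vy ← 0.52·13.744 = 7.147
Arc 3: start y=0.000, vy=7.147 → t=1.429, apex=2.554, x_land=94.364, impact vy=-7.147
  bounce: vy ← 0.52·7.147 = 3.716

1 4.503 34.928 48.948
2 2.749 9.445 78.827
3 1.429 2.554 94.364
final: 94.364 3.716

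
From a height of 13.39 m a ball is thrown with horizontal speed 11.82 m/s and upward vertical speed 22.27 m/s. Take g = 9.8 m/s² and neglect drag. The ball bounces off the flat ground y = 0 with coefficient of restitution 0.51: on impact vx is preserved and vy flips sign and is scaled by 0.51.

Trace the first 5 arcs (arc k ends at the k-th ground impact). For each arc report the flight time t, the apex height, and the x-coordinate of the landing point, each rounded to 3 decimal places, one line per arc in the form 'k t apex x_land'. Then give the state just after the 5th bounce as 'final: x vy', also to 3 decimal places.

Arc 1: start y=13.390, vy=22.270 → t=5.083, apex=38.694, x_land=60.076, impact vy=-27.539
  bounce: vy ← 0.51·27.539 = 14.045
Arc 2: start y=0.000, vy=14.045 → t=2.866, apex=10.064, x_land=93.955, impact vy=-14.045
  bounce: vy ← 0.51·14.045 = 7.163
Arc 3: start y=0.000, vy=7.163 → t=1.462, apex=2.618, x_land=111.234, impact vy=-7.163
  bounce: vy ← 0.51·7.163 = 3.653
Arc 4: start y=0.000, vy=3.653 → t=0.746, apex=0.681, x_land=120.046, impact vy=-3.653
  bounce: vy ← 0.51·3.653 = 1.863
Arc 5: start y=0.000, vy=1.863 → t=0.380, apex=0.177, x_land=124.540, impact vy=-1.863
  bounce: vy ← 0.51·1.863 = 0.950

1 5.083 38.694 60.076
2 2.866 10.064 93.955
3 1.462 2.618 111.234
4 0.746 0.681 120.046
5 0.380 0.177 124.540
final: 124.540 0.950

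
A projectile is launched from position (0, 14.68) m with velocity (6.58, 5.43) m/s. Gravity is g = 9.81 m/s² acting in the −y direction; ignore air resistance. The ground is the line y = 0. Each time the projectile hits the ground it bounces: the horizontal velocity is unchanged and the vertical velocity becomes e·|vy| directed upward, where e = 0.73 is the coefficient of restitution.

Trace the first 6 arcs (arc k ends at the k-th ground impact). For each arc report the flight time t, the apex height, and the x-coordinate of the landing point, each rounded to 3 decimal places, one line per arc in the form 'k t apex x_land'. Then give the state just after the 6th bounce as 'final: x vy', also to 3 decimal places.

Arc 1: start y=14.680, vy=5.430 → t=2.370, apex=16.183, x_land=15.594, impact vy=-17.819
  bounce: vy ← 0.73·17.819 = 13.008
Arc 2: start y=0.000, vy=13.008 → t=2.652, apex=8.624, x_land=33.044, impact vy=-13.008
  bounce: vy ← 0.73·13.008 = 9.496
Arc 3: start y=0.000, vy=9.496 → t=1.936, apex=4.596, x_land=45.782, impact vy=-9.496
  bounce: vy ← 0.73·9.496 = 6.932
Arc 4: start y=0.000, vy=6.932 → t=1.413, apex=2.449, x_land=55.081, impact vy=-6.932
  bounce: vy ← 0.73·6.932 = 5.060
Arc 5: start y=0.000, vy=5.060 → t=1.032, apex=1.305, x_land=61.869, impact vy=-5.060
  bounce: vy ← 0.73·5.060 = 3.694
Arc 6: start y=0.000, vy=3.694 → t=0.753, apex=0.695, x_land=66.824, impact vy=-3.694
  bounce: vy ← 0.73·3.694 = 2.697

1 2.370 16.183 15.594
2 2.652 8.624 33.044
3 1.936 4.596 45.782
4 1.413 2.449 55.081
5 1.032 1.305 61.869
6 0.753 0.695 66.824
final: 66.824 2.697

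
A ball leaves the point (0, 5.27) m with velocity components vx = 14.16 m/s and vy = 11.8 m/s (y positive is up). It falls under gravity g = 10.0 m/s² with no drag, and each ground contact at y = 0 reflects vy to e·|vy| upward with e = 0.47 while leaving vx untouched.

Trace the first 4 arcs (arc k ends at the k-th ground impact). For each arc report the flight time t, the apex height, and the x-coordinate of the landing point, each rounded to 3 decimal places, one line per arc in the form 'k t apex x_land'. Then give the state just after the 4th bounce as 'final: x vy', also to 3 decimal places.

1 2.744 12.232 38.856
2 1.470 2.702 59.675
3 0.691 0.597 69.460
4 0.325 0.132 74.059
final: 74.059 0.763

Arc 1: start y=5.270, vy=11.800 → t=2.744, apex=12.232, x_land=38.856, impact vy=-15.641
  bounce: vy ← 0.47·15.641 = 7.351
Arc 2: start y=0.000, vy=7.351 → t=1.470, apex=2.702, x_land=59.675, impact vy=-7.351
  bounce: vy ← 0.47·7.351 = 3.455
Arc 3: start y=0.000, vy=3.455 → t=0.691, apex=0.597, x_land=69.460, impact vy=-3.455
  bounce: vy ← 0.47·3.455 = 1.624
Arc 4: start y=0.000, vy=1.624 → t=0.325, apex=0.132, x_land=74.059, impact vy=-1.624
  bounce: vy ← 0.47·1.624 = 0.763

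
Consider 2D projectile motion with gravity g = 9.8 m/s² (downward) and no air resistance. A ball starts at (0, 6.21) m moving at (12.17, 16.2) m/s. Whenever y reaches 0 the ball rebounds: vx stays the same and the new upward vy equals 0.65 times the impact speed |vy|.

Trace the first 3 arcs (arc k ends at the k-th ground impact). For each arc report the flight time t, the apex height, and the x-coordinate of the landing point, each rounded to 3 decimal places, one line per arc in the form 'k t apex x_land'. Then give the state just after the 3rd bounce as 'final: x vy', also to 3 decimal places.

Arc 1: start y=6.210, vy=16.200 → t=3.653, apex=19.600, x_land=44.458, impact vy=-19.600
  bounce: vy ← 0.65·19.600 = 12.740
Arc 2: start y=0.000, vy=12.740 → t=2.600, apex=8.281, x_land=76.099, impact vy=-12.740
  bounce: vy ← 0.65·12.740 = 8.281
Arc 3: start y=0.000, vy=8.281 → t=1.690, apex=3.499, x_land=96.667, impact vy=-8.281
  bounce: vy ← 0.65·8.281 = 5.383

1 3.653 19.600 44.458
2 2.600 8.281 76.099
3 1.690 3.499 96.667
final: 96.667 5.383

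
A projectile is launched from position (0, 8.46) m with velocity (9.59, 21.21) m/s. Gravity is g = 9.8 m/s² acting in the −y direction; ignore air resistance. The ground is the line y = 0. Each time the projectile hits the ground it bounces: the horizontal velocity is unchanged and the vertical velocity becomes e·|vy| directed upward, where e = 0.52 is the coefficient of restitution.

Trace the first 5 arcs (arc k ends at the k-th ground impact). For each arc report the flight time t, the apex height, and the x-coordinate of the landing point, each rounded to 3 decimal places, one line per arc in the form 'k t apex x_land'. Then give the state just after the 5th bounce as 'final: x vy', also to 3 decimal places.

Arc 1: start y=8.460, vy=21.210 → t=4.696, apex=31.412, x_land=45.037, impact vy=-24.813
  bounce: vy ← 0.52·24.813 = 12.903
Arc 2: start y=0.000, vy=12.903 → t=2.633, apex=8.494, x_land=70.289, impact vy=-12.903
  bounce: vy ← 0.52·12.903 = 6.709
Arc 3: start y=0.000, vy=6.709 → t=1.369, apex=2.297, x_land=83.420, impact vy=-6.709
  bounce: vy ← 0.52·6.709 = 3.489
Arc 4: start y=0.000, vy=3.489 → t=0.712, apex=0.621, x_land=90.249, impact vy=-3.489
  bounce: vy ← 0.52·3.489 = 1.814
Arc 5: start y=0.000, vy=1.814 → t=0.370, apex=0.168, x_land=93.799, impact vy=-1.814
  bounce: vy ← 0.52·1.814 = 0.943

1 4.696 31.412 45.037
2 2.633 8.494 70.289
3 1.369 2.297 83.420
4 0.712 0.621 90.249
5 0.370 0.168 93.799
final: 93.799 0.943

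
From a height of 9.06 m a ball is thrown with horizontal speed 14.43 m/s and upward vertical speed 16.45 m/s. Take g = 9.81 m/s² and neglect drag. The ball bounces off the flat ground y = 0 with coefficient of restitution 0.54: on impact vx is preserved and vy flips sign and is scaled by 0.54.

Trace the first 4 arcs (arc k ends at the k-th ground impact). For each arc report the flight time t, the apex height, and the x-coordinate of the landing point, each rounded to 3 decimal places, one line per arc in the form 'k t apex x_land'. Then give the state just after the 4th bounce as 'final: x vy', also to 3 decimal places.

1 3.835 22.852 55.344
2 2.331 6.664 88.982
3 1.259 1.943 107.147
4 0.680 0.567 116.956
final: 116.956 1.800

Arc 1: start y=9.060, vy=16.450 → t=3.835, apex=22.852, x_land=55.344, impact vy=-21.175
  bounce: vy ← 0.54·21.175 = 11.434
Arc 2: start y=0.000, vy=11.434 → t=2.331, apex=6.664, x_land=88.982, impact vy=-11.434
  bounce: vy ← 0.54·11.434 = 6.174
Arc 3: start y=0.000, vy=6.174 → t=1.259, apex=1.943, x_land=107.147, impact vy=-6.174
  bounce: vy ← 0.54·6.174 = 3.334
Arc 4: start y=0.000, vy=3.334 → t=0.680, apex=0.567, x_land=116.956, impact vy=-3.334
  bounce: vy ← 0.54·3.334 = 1.800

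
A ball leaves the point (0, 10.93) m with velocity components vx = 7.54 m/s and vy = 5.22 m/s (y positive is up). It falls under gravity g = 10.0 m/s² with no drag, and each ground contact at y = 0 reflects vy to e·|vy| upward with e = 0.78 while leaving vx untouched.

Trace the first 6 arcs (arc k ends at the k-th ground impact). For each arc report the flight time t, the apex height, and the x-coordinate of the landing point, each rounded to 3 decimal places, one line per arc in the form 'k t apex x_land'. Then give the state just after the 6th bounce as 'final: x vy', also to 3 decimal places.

1 2.090 12.292 15.758
2 2.446 7.479 34.201
3 1.908 4.550 48.587
4 1.488 2.768 59.807
5 1.161 1.684 68.559
6 0.905 1.025 75.386
final: 75.386 3.531

Arc 1: start y=10.930, vy=5.220 → t=2.090, apex=12.292, x_land=15.758, impact vy=-15.680
  bounce: vy ← 0.78·15.680 = 12.230
Arc 2: start y=0.000, vy=12.230 → t=2.446, apex=7.479, x_land=34.201, impact vy=-12.230
  bounce: vy ← 0.78·12.230 = 9.539
Arc 3: start y=0.000, vy=9.539 → t=1.908, apex=4.550, x_land=48.587, impact vy=-9.539
  bounce: vy ← 0.78·9.539 = 7.441
Arc 4: start y=0.000, vy=7.441 → t=1.488, apex=2.768, x_land=59.807, impact vy=-7.441
  bounce: vy ← 0.78·7.441 = 5.804
Arc 5: start y=0.000, vy=5.804 → t=1.161, apex=1.684, x_land=68.559, impact vy=-5.804
  bounce: vy ← 0.78·5.804 = 4.527
Arc 6: start y=0.000, vy=4.527 → t=0.905, apex=1.025, x_land=75.386, impact vy=-4.527
  bounce: vy ← 0.78·4.527 = 3.531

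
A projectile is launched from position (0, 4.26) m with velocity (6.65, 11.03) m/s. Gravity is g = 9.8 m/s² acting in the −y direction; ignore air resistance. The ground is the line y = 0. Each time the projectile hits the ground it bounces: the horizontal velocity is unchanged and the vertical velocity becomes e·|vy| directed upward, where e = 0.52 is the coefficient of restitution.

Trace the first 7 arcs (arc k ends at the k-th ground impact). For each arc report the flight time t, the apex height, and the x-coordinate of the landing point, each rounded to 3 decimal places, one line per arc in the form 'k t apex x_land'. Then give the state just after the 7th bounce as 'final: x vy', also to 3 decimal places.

Arc 1: start y=4.260, vy=11.030 → t=2.587, apex=10.467, x_land=17.204, impact vy=-14.323
  bounce: vy ← 0.52·14.323 = 7.448
Arc 2: start y=0.000, vy=7.448 → t=1.520, apex=2.830, x_land=27.312, impact vy=-7.448
  bounce: vy ← 0.52·7.448 = 3.873
Arc 3: start y=0.000, vy=3.873 → t=0.790, apex=0.765, x_land=32.568, impact vy=-3.873
  bounce: vy ← 0.52·3.873 = 2.014
Arc 4: start y=0.000, vy=2.014 → t=0.411, apex=0.207, x_land=35.302, impact vy=-2.014
  bounce: vy ← 0.52·2.014 = 1.047
Arc 5: start y=0.000, vy=1.047 → t=0.214, apex=0.056, x_land=36.723, impact vy=-1.047
  bounce: vy ← 0.52·1.047 = 0.545
Arc 6: start y=0.000, vy=0.545 → t=0.111, apex=0.015, x_land=37.462, impact vy=-0.545
  bounce: vy ← 0.52·0.545 = 0.283
Arc 7: start y=0.000, vy=0.283 → t=0.058, apex=0.004, x_land=37.846, impact vy=-0.283
  bounce: vy ← 0.52·0.283 = 0.147

1 2.587 10.467 17.204
2 1.520 2.830 27.312
3 0.790 0.765 32.568
4 0.411 0.207 35.302
5 0.214 0.056 36.723
6 0.111 0.015 37.462
7 0.058 0.004 37.846
final: 37.846 0.147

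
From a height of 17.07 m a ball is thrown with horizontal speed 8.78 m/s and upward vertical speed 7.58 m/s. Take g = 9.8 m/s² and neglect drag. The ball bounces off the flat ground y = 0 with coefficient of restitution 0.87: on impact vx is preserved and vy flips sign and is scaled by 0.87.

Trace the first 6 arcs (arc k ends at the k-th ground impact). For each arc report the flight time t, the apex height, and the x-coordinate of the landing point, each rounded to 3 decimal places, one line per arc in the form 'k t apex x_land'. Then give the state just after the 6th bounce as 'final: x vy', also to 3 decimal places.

Arc 1: start y=17.070, vy=7.580 → t=2.794, apex=20.001, x_land=24.530, impact vy=-19.800
  bounce: vy ← 0.87·19.800 = 17.226
Arc 2: start y=0.000, vy=17.226 → t=3.515, apex=15.139, x_land=55.396, impact vy=-17.226
  bounce: vy ← 0.87·17.226 = 14.986
Arc 3: start y=0.000, vy=14.986 → t=3.058, apex=11.459, x_land=82.249, impact vy=-14.986
  bounce: vy ← 0.87·14.986 = 13.038
Arc 4: start y=0.000, vy=13.038 → t=2.661, apex=8.673, x_land=105.611, impact vy=-13.038
  bounce: vy ← 0.87·13.038 = 11.343
Arc 5: start y=0.000, vy=11.343 → t=2.315, apex=6.565, x_land=125.936, impact vy=-11.343
  bounce: vy ← 0.87·11.343 = 9.869
Arc 6: start y=0.000, vy=9.869 → t=2.014, apex=4.969, x_land=143.619, impact vy=-9.869
  bounce: vy ← 0.87·9.869 = 8.586

1 2.794 20.001 24.530
2 3.515 15.139 55.396
3 3.058 11.459 82.249
4 2.661 8.673 105.611
5 2.315 6.565 125.936
6 2.014 4.969 143.619
final: 143.619 8.586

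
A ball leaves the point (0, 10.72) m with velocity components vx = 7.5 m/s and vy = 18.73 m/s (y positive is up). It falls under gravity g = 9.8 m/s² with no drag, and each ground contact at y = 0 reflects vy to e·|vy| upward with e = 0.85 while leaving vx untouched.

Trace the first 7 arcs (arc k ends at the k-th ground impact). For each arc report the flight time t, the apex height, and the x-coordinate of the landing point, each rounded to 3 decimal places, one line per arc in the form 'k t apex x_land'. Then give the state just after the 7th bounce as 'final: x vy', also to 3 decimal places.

1 4.328 28.619 32.460
2 4.108 20.677 63.273
3 3.492 14.939 89.464
4 2.968 10.793 111.726
5 2.523 7.798 130.650
6 2.145 5.634 146.734
7 1.823 4.071 160.406
final: 160.406 7.593

Arc 1: start y=10.720, vy=18.730 → t=4.328, apex=28.619, x_land=32.460, impact vy=-23.684
  bounce: vy ← 0.85·23.684 = 20.131
Arc 2: start y=0.000, vy=20.131 → t=4.108, apex=20.677, x_land=63.273, impact vy=-20.131
  bounce: vy ← 0.85·20.131 = 17.112
Arc 3: start y=0.000, vy=17.112 → t=3.492, apex=14.939, x_land=89.464, impact vy=-17.112
  bounce: vy ← 0.85·17.112 = 14.545
Arc 4: start y=0.000, vy=14.545 → t=2.968, apex=10.793, x_land=111.726, impact vy=-14.545
  bounce: vy ← 0.85·14.545 = 12.363
Arc 5: start y=0.000, vy=12.363 → t=2.523, apex=7.798, x_land=130.650, impact vy=-12.363
  bounce: vy ← 0.85·12.363 = 10.509
Arc 6: start y=0.000, vy=10.509 → t=2.145, apex=5.634, x_land=146.734, impact vy=-10.509
  bounce: vy ← 0.85·10.509 = 8.932
Arc 7: start y=0.000, vy=8.932 → t=1.823, apex=4.071, x_land=160.406, impact vy=-8.932
  bounce: vy ← 0.85·8.932 = 7.593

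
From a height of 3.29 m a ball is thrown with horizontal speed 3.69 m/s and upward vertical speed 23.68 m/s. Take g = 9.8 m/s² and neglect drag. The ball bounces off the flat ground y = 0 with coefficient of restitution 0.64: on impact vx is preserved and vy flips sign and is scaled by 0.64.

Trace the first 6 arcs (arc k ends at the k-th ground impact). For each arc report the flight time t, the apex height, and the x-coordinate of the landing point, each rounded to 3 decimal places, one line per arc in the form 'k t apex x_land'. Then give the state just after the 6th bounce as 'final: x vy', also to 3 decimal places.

Arc 1: start y=3.290, vy=23.680 → t=4.968, apex=31.899, x_land=18.331, impact vy=-25.005
  bounce: vy ← 0.64·25.005 = 16.003
Arc 2: start y=0.000, vy=16.003 → t=3.266, apex=13.066, x_land=30.382, impact vy=-16.003
  bounce: vy ← 0.64·16.003 = 10.242
Arc 3: start y=0.000, vy=10.242 → t=2.090, apex=5.352, x_land=38.095, impact vy=-10.242
  bounce: vy ← 0.64·10.242 = 6.555
Arc 4: start y=0.000, vy=6.555 → t=1.338, apex=2.192, x_land=43.031, impact vy=-6.555
  bounce: vy ← 0.64·6.555 = 4.195
Arc 5: start y=0.000, vy=4.195 → t=0.856, apex=0.898, x_land=46.190, impact vy=-4.195
  bounce: vy ← 0.64·4.195 = 2.685
Arc 6: start y=0.000, vy=2.685 → t=0.548, apex=0.368, x_land=48.212, impact vy=-2.685
  bounce: vy ← 0.64·2.685 = 1.718

1 4.968 31.899 18.331
2 3.266 13.066 30.382
3 2.090 5.352 38.095
4 1.338 2.192 43.031
5 0.856 0.898 46.190
6 0.548 0.368 48.212
final: 48.212 1.718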